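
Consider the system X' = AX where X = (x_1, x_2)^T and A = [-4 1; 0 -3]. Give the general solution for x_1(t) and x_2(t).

Coefficient matrix A = [[-4, 1], [0, -3]].
Characteristic polynomial det(A - λI) = λ^2 + 7λ + 12 = 0.
Eigenvalues λ = -3, -4.
For λ=-3: (A-λI) row 1 is [-1, 1], so an eigenvector is (-1, -1).
For λ=-4: (A-λI) row 1 is [0, 1], so an eigenvector is (1, 0).
General solution: K_1e^(-3t)(-1,-1) + K_2e^(-4t)(1,0).

x_1(t) = -K_1e^(-3t) + K_2e^(-4t), x_2(t) = -K_1e^(-3t)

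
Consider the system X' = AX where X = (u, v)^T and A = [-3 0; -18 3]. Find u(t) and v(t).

Coefficient matrix A = [[-3, 0], [-18, 3]].
Characteristic polynomial det(A - λI) = λ^2 - 9 = 0.
Eigenvalues λ = -3, 3.
For λ=-3: (A-λI) row 2 is [-18, 6], so an eigenvector is (1, 3).
For λ=3: (A-λI) row 1 is [-6, 0], so an eigenvector is (0, -1).
General solution: C_1e^(-3t)(1,3) + C_2e^(3t)(0,-1).

u(t) = C_1e^(-3t), v(t) = 3C_1e^(-3t) - C_2e^(3t)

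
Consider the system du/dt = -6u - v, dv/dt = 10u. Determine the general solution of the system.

u(t) = -C_1e^(-3t)cos(t) - C_2e^(-3t)sin(t), v(t) = -C_1e^(-3t)sin(t) + 3C_1e^(-3t)cos(t) + 3C_2e^(-3t)sin(t) + C_2e^(-3t)cos(t)

Coefficient matrix A = [[-6, -1], [10, 0]].
Characteristic polynomial det(A - λI) = λ^2 + 6λ + 10 = 0.
Eigenvalues λ = -3 ± i (complex conjugate pair).
For λ=-3+i: an eigenvector is (-1,3) - i(0,-1) = (-1, 3 + i).
A real fundamental pair from Re and Im of e^((-3+i)t)v: X_1 = e^(-3t)(cos(t)·(-1,3) + sin(t)·(0,-1)), X_2 = e^(-3t)(sin(t)·(-1,3) - cos(t)·(0,-1)).
General solution: C_1X_1 + C_2X_2.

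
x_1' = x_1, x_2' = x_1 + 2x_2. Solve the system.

x_1(t) = K_2e^(t), x_2(t) = -K_1e^(2t) - K_2e^(t)

Coefficient matrix A = [[1, 0], [1, 2]].
Characteristic polynomial det(A - λI) = λ^2 - 3λ + 2 = 0.
Eigenvalues λ = 2, 1.
For λ=2: (A-λI) row 1 is [-1, 0], so an eigenvector is (0, -1).
For λ=1: (A-λI) row 2 is [1, 1], so an eigenvector is (1, -1).
General solution: K_1e^(2t)(0,-1) + K_2e^(t)(1,-1).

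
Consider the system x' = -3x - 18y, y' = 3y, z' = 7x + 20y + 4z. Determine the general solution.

x(t) = -3c_2e^(3t) - c_3e^(-3t), y(t) = c_2e^(3t), z(t) = c_1e^(4t) + c_2e^(3t) + c_3e^(-3t)

Coefficient matrix A = [[-3, -18, 0], [0, 3, 0], [7, 20, 4]].
det(A - λI) = 0 gives eigenvalues λ = 4, 3, -3.
For λ=4: eigenvector (0,0,1).
For λ=3: eigenvector (-3,1,1).
For λ=-3: eigenvector (-1,0,1).
General solution: c_1e^(4t)(0,0,1) + c_2e^(3t)(-3,1,1) + c_3e^(-3t)(-1,0,1).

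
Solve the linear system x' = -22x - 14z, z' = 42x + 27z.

Coefficient matrix A = [[-22, -14], [42, 27]].
Characteristic polynomial det(A - λI) = λ^2 - 5λ - 6 = 0.
Eigenvalues λ = -1, 6.
For λ=-1: (A-λI) row 1 is [-21, -14], so an eigenvector is (2, -3).
For λ=6: (A-λI) row 1 is [-28, -14], so an eigenvector is (-1, 2).
General solution: C_1e^(-t)(2,-3) + C_2e^(6t)(-1,2).

x(t) = 2C_1e^(-t) - C_2e^(6t), z(t) = -3C_1e^(-t) + 2C_2e^(6t)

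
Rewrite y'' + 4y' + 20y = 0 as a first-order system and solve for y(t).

Let x_1 = y, x_2 = y'. Then x_1' = x_2 and x_2' = -20x_1 - 4x_2.
A = [[0,1],[-20,-4]]; det(A-λI) = λ^2 + 4λ + 20.
Eigenvalues λ = -2 ± 4i.

y(t) = c_1e^(-2t)cos(4t) + c_2e^(-2t)sin(4t)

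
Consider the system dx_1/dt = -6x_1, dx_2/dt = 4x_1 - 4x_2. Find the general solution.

x_1(t) = -c_1e^(-6t), x_2(t) = 2c_1e^(-6t) + c_2e^(-4t)

Coefficient matrix A = [[-6, 0], [4, -4]].
Characteristic polynomial det(A - λI) = λ^2 + 10λ + 24 = 0.
Eigenvalues λ = -6, -4.
For λ=-6: (A-λI) row 2 is [4, 2], so an eigenvector is (-1, 2).
For λ=-4: (A-λI) row 1 is [-2, 0], so an eigenvector is (0, 1).
General solution: c_1e^(-6t)(-1,2) + c_2e^(-4t)(0,1).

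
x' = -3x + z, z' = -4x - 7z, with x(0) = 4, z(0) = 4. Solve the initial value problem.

Coefficient matrix A = [[-3, 1], [-4, -7]].
Characteristic polynomial det(A - λI) = λ^2 + 10λ + 25 = 0.
Single eigenvalue λ = -5 with algebraic multiplicity 2.
Eigenvector v = (1,-2); generalized eigenvector w with (A-λI)w=v is (1,-1).
General solution: e^(-5t)[c_1·v + c_2·(t·v + w)].
Applying x(0)=4, z(0)=4 gives c_1=-8, c_2=12.

x(t) = 12te^(-5t) + 4e^(-5t), z(t) = -24te^(-5t) + 4e^(-5t)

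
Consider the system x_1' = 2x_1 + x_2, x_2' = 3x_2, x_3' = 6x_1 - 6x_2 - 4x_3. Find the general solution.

x_1(t) = c_1e^(2t) + c_2e^(3t), x_2(t) = c_2e^(3t), x_3(t) = c_1e^(2t) + c_3e^(-4t)

Coefficient matrix A = [[2, 1, 0], [0, 3, 0], [6, -6, -4]].
det(A - λI) = 0 gives eigenvalues λ = 2, 3, -4.
For λ=2: eigenvector (1,0,1).
For λ=3: eigenvector (1,1,0).
For λ=-4: eigenvector (0,0,1).
General solution: c_1e^(2t)(1,0,1) + c_2e^(3t)(1,1,0) + c_3e^(-4t)(0,0,1).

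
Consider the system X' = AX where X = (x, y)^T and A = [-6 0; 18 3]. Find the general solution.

x(t) = -C_2e^(-6t), y(t) = C_1e^(3t) + 2C_2e^(-6t)

Coefficient matrix A = [[-6, 0], [18, 3]].
Characteristic polynomial det(A - λI) = λ^2 + 3λ - 18 = 0.
Eigenvalues λ = 3, -6.
For λ=3: (A-λI) row 1 is [-9, 0], so an eigenvector is (0, 1).
For λ=-6: (A-λI) row 2 is [18, 9], so an eigenvector is (-1, 2).
General solution: C_1e^(3t)(0,1) + C_2e^(-6t)(-1,2).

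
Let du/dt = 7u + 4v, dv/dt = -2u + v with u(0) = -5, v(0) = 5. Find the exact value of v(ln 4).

A = [[7,4],[-2,1]]; eigenvalues λ = 3, 5.
Eigenvectors: (1,-1) for λ=3, (-2,1) for λ=5.
From the initial condition, c_1 = -5, c_2 = 0.
v(ln 4) = (-5)(4^3)(-1) + (0)(4^5)(1) = 320.

320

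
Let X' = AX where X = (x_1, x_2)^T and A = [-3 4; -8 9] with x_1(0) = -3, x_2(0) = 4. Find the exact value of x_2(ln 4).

14296

A = [[-3,4],[-8,9]]; eigenvalues λ = 5, 1.
Eigenvectors: (-1,-2) for λ=5, (1,1) for λ=1.
From the initial condition, c_1 = -7, c_2 = -10.
x_2(ln 4) = (-7)(4^5)(-2) + (-10)(4^1)(1) = 14296.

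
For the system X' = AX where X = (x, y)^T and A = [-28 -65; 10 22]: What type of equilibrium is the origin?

stable spiral

A = [[-28,-65],[10,22]]; det(A-λI) = λ^2 + 6λ + 34.
λ = -3 ± 5i: negative real part.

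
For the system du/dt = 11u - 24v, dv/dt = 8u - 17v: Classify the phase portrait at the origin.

A = [[11,-24],[8,-17]]; det(A-λI) = λ^2 + 6λ + 5.
λ = -1, -5: both negative.

stable node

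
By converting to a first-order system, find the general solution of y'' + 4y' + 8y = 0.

y(t) = C_1e^(-2t)cos(2t) + C_2e^(-2t)sin(2t)

Let x_1 = y, x_2 = y'. Then x_1' = x_2 and x_2' = -8x_1 - 4x_2.
A = [[0,1],[-8,-4]]; det(A-λI) = λ^2 + 4λ + 8.
Eigenvalues λ = -2 ± 2i.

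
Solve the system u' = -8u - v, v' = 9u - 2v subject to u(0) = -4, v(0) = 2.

Coefficient matrix A = [[-8, -1], [9, -2]].
Characteristic polynomial det(A - λI) = λ^2 + 10λ + 25 = 0.
Single eigenvalue λ = -5 with algebraic multiplicity 2.
Eigenvector v = (-1,3); generalized eigenvector w with (A-λI)w=v is (0,1).
General solution: e^(-5t)[K_1·v + K_2·(t·v + w)].
Applying u(0)=-4, v(0)=2 gives K_1=4, K_2=-10.

u(t) = 10te^(-5t) - 4e^(-5t), v(t) = -30te^(-5t) + 2e^(-5t)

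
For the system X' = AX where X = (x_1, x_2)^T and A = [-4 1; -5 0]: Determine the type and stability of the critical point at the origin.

stable spiral

A = [[-4,1],[-5,0]]; det(A-λI) = λ^2 + 4λ + 5.
λ = -2 ± i: negative real part.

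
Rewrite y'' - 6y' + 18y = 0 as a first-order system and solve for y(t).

Let x_1 = y, x_2 = y'. Then x_1' = x_2 and x_2' = -18x_1 + 6x_2.
A = [[0,1],[-18,6]]; det(A-λI) = λ^2 - 6λ + 18.
Eigenvalues λ = 3 ± 3i.

y(t) = C_1e^(3t)cos(3t) + C_2e^(3t)sin(3t)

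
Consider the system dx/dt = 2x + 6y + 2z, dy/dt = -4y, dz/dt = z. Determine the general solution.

x(t) = -2K_1e^(t) - K_2e^(-4t) + K_3e^(2t), y(t) = K_2e^(-4t), z(t) = K_1e^(t)

Coefficient matrix A = [[2, 6, 2], [0, -4, 0], [0, 0, 1]].
det(A - λI) = 0 gives eigenvalues λ = 1, -4, 2.
For λ=1: eigenvector (-2,0,1).
For λ=-4: eigenvector (-1,1,0).
For λ=2: eigenvector (1,0,0).
General solution: K_1e^(t)(-2,0,1) + K_2e^(-4t)(-1,1,0) + K_3e^(2t)(1,0,0).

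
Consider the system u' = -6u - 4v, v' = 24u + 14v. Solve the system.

u(t) = K_1e^(2t) + K_2e^(6t), v(t) = -2K_1e^(2t) - 3K_2e^(6t)

Coefficient matrix A = [[-6, -4], [24, 14]].
Characteristic polynomial det(A - λI) = λ^2 - 8λ + 12 = 0.
Eigenvalues λ = 2, 6.
For λ=2: (A-λI) row 1 is [-8, -4], so an eigenvector is (1, -2).
For λ=6: (A-λI) row 1 is [-12, -4], so an eigenvector is (1, -3).
General solution: K_1e^(2t)(1,-2) + K_2e^(6t)(1,-3).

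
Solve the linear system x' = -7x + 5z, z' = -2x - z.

Coefficient matrix A = [[-7, 5], [-2, -1]].
Characteristic polynomial det(A - λI) = λ^2 + 8λ + 17 = 0.
Eigenvalues λ = -4 ± i (complex conjugate pair).
For λ=-4+i: an eigenvector is (-2,-1) - i(1,1) = (-2 - i, -1 - i).
A real fundamental pair from Re and Im of e^((-4+i)t)v: X_1 = e^(-4t)(cos(t)·(-2,-1) + sin(t)·(1,1)), X_2 = e^(-4t)(sin(t)·(-2,-1) - cos(t)·(1,1)).
General solution: c_1X_1 + c_2X_2.

x(t) = c_1e^(-4t)sin(t) - 2c_1e^(-4t)cos(t) - 2c_2e^(-4t)sin(t) - c_2e^(-4t)cos(t), z(t) = c_1e^(-4t)sin(t) - c_1e^(-4t)cos(t) - c_2e^(-4t)sin(t) - c_2e^(-4t)cos(t)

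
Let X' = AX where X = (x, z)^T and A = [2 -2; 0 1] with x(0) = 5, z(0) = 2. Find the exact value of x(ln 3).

21

A = [[2,-2],[0,1]]; eigenvalues λ = 1, 2.
Eigenvectors: (-2,-1) for λ=1, (-1,0) for λ=2.
From the initial condition, c_1 = -2, c_2 = -1.
x(ln 3) = (-2)(3^1)(-2) + (-1)(3^2)(-1) = 21.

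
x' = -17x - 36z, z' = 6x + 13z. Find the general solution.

x(t) = 2c_1e^(t) - 3c_2e^(-5t), z(t) = -c_1e^(t) + c_2e^(-5t)

Coefficient matrix A = [[-17, -36], [6, 13]].
Characteristic polynomial det(A - λI) = λ^2 + 4λ - 5 = 0.
Eigenvalues λ = 1, -5.
For λ=1: (A-λI) row 1 is [-18, -36], so an eigenvector is (2, -1).
For λ=-5: (A-λI) row 1 is [-12, -36], so an eigenvector is (-3, 1).
General solution: c_1e^(t)(2,-1) + c_2e^(-5t)(-3,1).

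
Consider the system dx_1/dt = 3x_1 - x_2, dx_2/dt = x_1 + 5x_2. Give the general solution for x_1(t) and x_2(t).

Coefficient matrix A = [[3, -1], [1, 5]].
Characteristic polynomial det(A - λI) = λ^2 - 8λ + 16 = 0.
Single eigenvalue λ = 4 with algebraic multiplicity 2.
Eigenvector v = (1,-1); generalized eigenvector w with (A-λI)w=v is (0,-1).
General solution: e^(4t)[c_1·v + c_2·(t·v + w)].

x_1(t) = c_1e^(4t) + c_2te^(4t), x_2(t) = -c_1e^(4t) - c_2te^(4t) - c_2e^(4t)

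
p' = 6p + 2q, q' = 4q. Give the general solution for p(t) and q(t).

p(t) = -K_1e^(4t) - K_2e^(6t), q(t) = K_1e^(4t)

Coefficient matrix A = [[6, 2], [0, 4]].
Characteristic polynomial det(A - λI) = λ^2 - 10λ + 24 = 0.
Eigenvalues λ = 4, 6.
For λ=4: (A-λI) row 1 is [2, 2], so an eigenvector is (-1, 1).
For λ=6: (A-λI) row 1 is [0, 2], so an eigenvector is (-1, 0).
General solution: K_1e^(4t)(-1,1) + K_2e^(6t)(-1,0).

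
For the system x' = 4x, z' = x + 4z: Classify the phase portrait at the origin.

A = [[4,0],[1,4]]; det(A-λI) = λ^2 - 8λ + 16.
repeated λ = 4 with a single eigenvector.

unstable improper node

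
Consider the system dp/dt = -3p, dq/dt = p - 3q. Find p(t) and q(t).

p(t) = K_2e^(-3t), q(t) = K_1e^(-3t) + K_2te^(-3t) - 2K_2e^(-3t)

Coefficient matrix A = [[-3, 0], [1, -3]].
Characteristic polynomial det(A - λI) = λ^2 + 6λ + 9 = 0.
Single eigenvalue λ = -3 with algebraic multiplicity 2.
Eigenvector v = (0,1); generalized eigenvector w with (A-λI)w=v is (1,-2).
General solution: e^(-3t)[K_1·v + K_2·(t·v + w)].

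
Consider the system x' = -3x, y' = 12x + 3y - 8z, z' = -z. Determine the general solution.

x(t) = K_1e^(-3t), y(t) = -2K_1e^(-3t) + K_2e^(3t) + 2K_3e^(-t), z(t) = K_3e^(-t)

Coefficient matrix A = [[-3, 0, 0], [12, 3, -8], [0, 0, -1]].
det(A - λI) = 0 gives eigenvalues λ = -3, 3, -1.
For λ=-3: eigenvector (1,-2,0).
For λ=3: eigenvector (0,1,0).
For λ=-1: eigenvector (0,2,1).
General solution: K_1e^(-3t)(1,-2,0) + K_2e^(3t)(0,1,0) + K_3e^(-t)(0,2,1).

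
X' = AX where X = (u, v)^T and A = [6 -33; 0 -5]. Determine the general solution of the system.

Coefficient matrix A = [[6, -33], [0, -5]].
Characteristic polynomial det(A - λI) = λ^2 - λ - 30 = 0.
Eigenvalues λ = -5, 6.
For λ=-5: (A-λI) row 1 is [11, -33], so an eigenvector is (-3, -1).
For λ=6: (A-λI) row 1 is [0, -33], so an eigenvector is (-1, 0).
General solution: C_1e^(-5t)(-3,-1) + C_2e^(6t)(-1,0).

u(t) = -3C_1e^(-5t) - C_2e^(6t), v(t) = -C_1e^(-5t)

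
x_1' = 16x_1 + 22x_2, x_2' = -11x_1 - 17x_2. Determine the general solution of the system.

x_1(t) = -K_1e^(-6t) - 2K_2e^(5t), x_2(t) = K_1e^(-6t) + K_2e^(5t)

Coefficient matrix A = [[16, 22], [-11, -17]].
Characteristic polynomial det(A - λI) = λ^2 + λ - 30 = 0.
Eigenvalues λ = -6, 5.
For λ=-6: (A-λI) row 1 is [22, 22], so an eigenvector is (-1, 1).
For λ=5: (A-λI) row 1 is [11, 22], so an eigenvector is (-2, 1).
General solution: K_1e^(-6t)(-1,1) + K_2e^(5t)(-2,1).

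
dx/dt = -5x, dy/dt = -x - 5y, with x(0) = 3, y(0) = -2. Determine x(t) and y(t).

Coefficient matrix A = [[-5, 0], [-1, -5]].
Characteristic polynomial det(A - λI) = λ^2 + 10λ + 25 = 0.
Single eigenvalue λ = -5 with algebraic multiplicity 2.
Eigenvector v = (0,1); generalized eigenvector w with (A-λI)w=v is (-1,1).
General solution: e^(-5t)[K_1·v + K_2·(t·v + w)].
Applying x(0)=3, y(0)=-2 gives K_1=1, K_2=-3.

x(t) = 3e^(-5t), y(t) = -3te^(-5t) - 2e^(-5t)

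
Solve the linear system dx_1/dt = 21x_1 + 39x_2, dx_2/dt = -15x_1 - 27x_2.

Coefficient matrix A = [[21, 39], [-15, -27]].
Characteristic polynomial det(A - λI) = λ^2 + 6λ + 18 = 0.
Eigenvalues λ = -3 ± 3i (complex conjugate pair).
For λ=-3+3i: an eigenvector is (3,-2) - i(-2,1) = (3 + 2i, -2 - i).
A real fundamental pair from Re and Im of e^((-3+3i)t)v: X_1 = e^(-3t)(cos(3t)·(3,-2) + sin(3t)·(-2,1)), X_2 = e^(-3t)(sin(3t)·(3,-2) - cos(3t)·(-2,1)).
General solution: c_1X_1 + c_2X_2.

x_1(t) = -2c_1e^(-3t)sin(3t) + 3c_1e^(-3t)cos(3t) + 3c_2e^(-3t)sin(3t) + 2c_2e^(-3t)cos(3t), x_2(t) = c_1e^(-3t)sin(3t) - 2c_1e^(-3t)cos(3t) - 2c_2e^(-3t)sin(3t) - c_2e^(-3t)cos(3t)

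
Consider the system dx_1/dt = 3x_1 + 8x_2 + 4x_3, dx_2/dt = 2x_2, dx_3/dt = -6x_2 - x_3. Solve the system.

x_1(t) = -K_1e^(-t) + K_3e^(3t), x_2(t) = K_2e^(2t), x_3(t) = K_1e^(-t) - 2K_2e^(2t)

Coefficient matrix A = [[3, 8, 4], [0, 2, 0], [0, -6, -1]].
det(A - λI) = 0 gives eigenvalues λ = -1, 2, 3.
For λ=-1: eigenvector (-1,0,1).
For λ=2: eigenvector (0,1,-2).
For λ=3: eigenvector (1,0,0).
General solution: K_1e^(-t)(-1,0,1) + K_2e^(2t)(0,1,-2) + K_3e^(3t)(1,0,0).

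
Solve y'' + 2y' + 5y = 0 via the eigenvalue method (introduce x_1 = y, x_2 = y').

y(t) = K_1e^(-t)cos(2t) + K_2e^(-t)sin(2t)

Let x_1 = y, x_2 = y'. Then x_1' = x_2 and x_2' = -5x_1 - 2x_2.
A = [[0,1],[-5,-2]]; det(A-λI) = λ^2 + 2λ + 5.
Eigenvalues λ = -1 ± 2i.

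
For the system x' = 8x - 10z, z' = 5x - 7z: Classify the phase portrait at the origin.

saddle

A = [[8,-10],[5,-7]]; det(A-λI) = λ^2 - λ - 6.
λ = 3, -2: opposite signs.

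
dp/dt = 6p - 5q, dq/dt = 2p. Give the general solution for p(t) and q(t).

Coefficient matrix A = [[6, -5], [2, 0]].
Characteristic polynomial det(A - λI) = λ^2 - 6λ + 10 = 0.
Eigenvalues λ = 3 ± i (complex conjugate pair).
For λ=3+i: an eigenvector is (1,1) - i(-2,-1) = (1 + 2i, 1 + i).
A real fundamental pair from Re and Im of e^((3+i)t)v: X_1 = e^(3t)(cos(t)·(1,1) + sin(t)·(-2,-1)), X_2 = e^(3t)(sin(t)·(1,1) - cos(t)·(-2,-1)).
General solution: c_1X_1 + c_2X_2.

p(t) = -2c_1e^(3t)sin(t) + c_1e^(3t)cos(t) + c_2e^(3t)sin(t) + 2c_2e^(3t)cos(t), q(t) = -c_1e^(3t)sin(t) + c_1e^(3t)cos(t) + c_2e^(3t)sin(t) + c_2e^(3t)cos(t)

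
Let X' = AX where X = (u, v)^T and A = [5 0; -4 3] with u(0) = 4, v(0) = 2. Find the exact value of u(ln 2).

A = [[5,0],[-4,3]]; eigenvalues λ = 5, 3.
Eigenvectors: (-1,2) for λ=5, (0,1) for λ=3.
From the initial condition, c_1 = -4, c_2 = 10.
u(ln 2) = (-4)(2^5)(-1) + (10)(2^3)(0) = 128.

128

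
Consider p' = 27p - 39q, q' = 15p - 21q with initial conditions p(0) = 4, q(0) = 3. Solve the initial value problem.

Coefficient matrix A = [[27, -39], [15, -21]].
Characteristic polynomial det(A - λI) = λ^2 - 6λ + 18 = 0.
Eigenvalues λ = 3 ± 3i (complex conjugate pair).
For λ=3+3i: an eigenvector is (-2,-1) - i(-3,-2) = (-2 + 3i, -1 + 2i).
A real fundamental pair from Re and Im of e^((3+3i)t)v: X_1 = e^(3t)(cos(3t)·(-2,-1) + sin(3t)·(-3,-2)), X_2 = e^(3t)(sin(3t)·(-2,-1) - cos(3t)·(-3,-2)).
General solution: c_1X_1 + c_2X_2.
Applying p(0)=4, q(0)=3 gives c_1=1, c_2=2.

p(t) = -7e^(3t)sin(3t) + 4e^(3t)cos(3t), q(t) = -4e^(3t)sin(3t) + 3e^(3t)cos(3t)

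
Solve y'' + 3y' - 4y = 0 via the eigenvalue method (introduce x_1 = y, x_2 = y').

y(t) = c_1e^(-4t) + c_2e^(t)

Let x_1 = y, x_2 = y'. Then x_1' = x_2 and x_2' = 4x_1 - 3x_2.
A = [[0,1],[4,-3]]; det(A-λI) = λ^2 + 3λ - 4.
Eigenvalues λ = -4, 1 with eigenvectors (1,-4), (1,1).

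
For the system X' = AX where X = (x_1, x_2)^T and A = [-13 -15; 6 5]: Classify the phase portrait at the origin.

A = [[-13,-15],[6,5]]; det(A-λI) = λ^2 + 8λ + 25.
λ = -4 ± 3i: negative real part.

stable spiral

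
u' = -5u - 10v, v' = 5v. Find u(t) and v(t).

Coefficient matrix A = [[-5, -10], [0, 5]].
Characteristic polynomial det(A - λI) = λ^2 - 25 = 0.
Eigenvalues λ = 5, -5.
For λ=5: (A-λI) row 1 is [-10, -10], so an eigenvector is (-1, 1).
For λ=-5: (A-λI) row 1 is [0, -10], so an eigenvector is (1, 0).
General solution: K_1e^(5t)(-1,1) + K_2e^(-5t)(1,0).

u(t) = -K_1e^(5t) + K_2e^(-5t), v(t) = K_1e^(5t)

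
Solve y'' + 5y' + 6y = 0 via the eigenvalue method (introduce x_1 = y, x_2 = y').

y(t) = C_1e^(-2t) + C_2e^(-3t)

Let x_1 = y, x_2 = y'. Then x_1' = x_2 and x_2' = -6x_1 - 5x_2.
A = [[0,1],[-6,-5]]; det(A-λI) = λ^2 + 5λ + 6.
Eigenvalues λ = -2, -3 with eigenvectors (1,-2), (1,-3).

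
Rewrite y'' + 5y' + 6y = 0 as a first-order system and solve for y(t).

y(t) = c_1e^(-2t) + c_2e^(-3t)

Let x_1 = y, x_2 = y'. Then x_1' = x_2 and x_2' = -6x_1 - 5x_2.
A = [[0,1],[-6,-5]]; det(A-λI) = λ^2 + 5λ + 6.
Eigenvalues λ = -2, -3 with eigenvectors (1,-2), (1,-3).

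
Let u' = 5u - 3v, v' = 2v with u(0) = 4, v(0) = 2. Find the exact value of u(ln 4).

A = [[5,-3],[0,2]]; eigenvalues λ = 5, 2.
Eigenvectors: (1,0) for λ=5, (-1,-1) for λ=2.
From the initial condition, c_1 = 2, c_2 = -2.
u(ln 4) = (2)(4^5)(1) + (-2)(4^2)(-1) = 2080.

2080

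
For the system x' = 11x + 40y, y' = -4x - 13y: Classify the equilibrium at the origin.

A = [[11,40],[-4,-13]]; det(A-λI) = λ^2 + 2λ + 17.
λ = -1 ± 4i: negative real part.

stable spiral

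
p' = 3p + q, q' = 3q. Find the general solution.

Coefficient matrix A = [[3, 1], [0, 3]].
Characteristic polynomial det(A - λI) = λ^2 - 6λ + 9 = 0.
Single eigenvalue λ = 3 with algebraic multiplicity 2.
Eigenvector v = (1,0); generalized eigenvector w with (A-λI)w=v is (-3,1).
General solution: e^(3t)[K_1·v + K_2·(t·v + w)].

p(t) = K_1e^(3t) + K_2te^(3t) - 3K_2e^(3t), q(t) = K_2e^(3t)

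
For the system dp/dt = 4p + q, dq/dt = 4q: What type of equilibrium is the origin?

A = [[4,1],[0,4]]; det(A-λI) = λ^2 - 8λ + 16.
repeated λ = 4 with a single eigenvector.

unstable improper node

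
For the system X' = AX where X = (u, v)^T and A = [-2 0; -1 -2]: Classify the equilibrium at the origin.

stable improper node

A = [[-2,0],[-1,-2]]; det(A-λI) = λ^2 + 4λ + 4.
repeated λ = -2 with a single eigenvector.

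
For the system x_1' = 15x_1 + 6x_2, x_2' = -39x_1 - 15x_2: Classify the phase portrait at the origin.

A = [[15,6],[-39,-15]]; det(A-λI) = λ^2 + 9.
λ = 0 ± 3i: zero real part.

center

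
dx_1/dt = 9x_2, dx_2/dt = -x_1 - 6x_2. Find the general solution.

Coefficient matrix A = [[0, 9], [-1, -6]].
Characteristic polynomial det(A - λI) = λ^2 + 6λ + 9 = 0.
Single eigenvalue λ = -3 with algebraic multiplicity 2.
Eigenvector v = (3,-1); generalized eigenvector w with (A-λI)w=v is (1,0).
General solution: e^(-3t)[C_1·v + C_2·(t·v + w)].

x_1(t) = 3C_1e^(-3t) + 3C_2te^(-3t) + C_2e^(-3t), x_2(t) = -C_1e^(-3t) - C_2te^(-3t)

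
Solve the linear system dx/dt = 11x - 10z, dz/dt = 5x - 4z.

Coefficient matrix A = [[11, -10], [5, -4]].
Characteristic polynomial det(A - λI) = λ^2 - 7λ + 6 = 0.
Eigenvalues λ = 1, 6.
For λ=1: (A-λI) row 1 is [10, -10], so an eigenvector is (-1, -1).
For λ=6: (A-λI) row 1 is [5, -10], so an eigenvector is (-2, -1).
General solution: c_1e^(t)(-1,-1) + c_2e^(6t)(-2,-1).

x(t) = -c_1e^(t) - 2c_2e^(6t), z(t) = -c_1e^(t) - c_2e^(6t)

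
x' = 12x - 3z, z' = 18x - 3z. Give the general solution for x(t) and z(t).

Coefficient matrix A = [[12, -3], [18, -3]].
Characteristic polynomial det(A - λI) = λ^2 - 9λ + 18 = 0.
Eigenvalues λ = 3, 6.
For λ=3: (A-λI) row 1 is [9, -3], so an eigenvector is (1, 3).
For λ=6: (A-λI) row 1 is [6, -3], so an eigenvector is (1, 2).
General solution: c_1e^(3t)(1,3) + c_2e^(6t)(1,2).

x(t) = c_1e^(3t) + c_2e^(6t), z(t) = 3c_1e^(3t) + 2c_2e^(6t)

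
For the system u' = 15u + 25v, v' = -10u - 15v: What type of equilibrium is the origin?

center

A = [[15,25],[-10,-15]]; det(A-λI) = λ^2 + 25.
λ = 0 ± 5i: zero real part.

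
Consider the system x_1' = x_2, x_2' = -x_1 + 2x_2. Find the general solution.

x_1(t) = K_1e^(t) + K_2te^(t) + 2K_2e^(t), x_2(t) = K_1e^(t) + K_2te^(t) + 3K_2e^(t)

Coefficient matrix A = [[0, 1], [-1, 2]].
Characteristic polynomial det(A - λI) = λ^2 - 2λ + 1 = 0.
Single eigenvalue λ = 1 with algebraic multiplicity 2.
Eigenvector v = (1,1); generalized eigenvector w with (A-λI)w=v is (2,3).
General solution: e^(t)[K_1·v + K_2·(t·v + w)].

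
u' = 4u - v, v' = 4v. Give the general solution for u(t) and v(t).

Coefficient matrix A = [[4, -1], [0, 4]].
Characteristic polynomial det(A - λI) = λ^2 - 8λ + 16 = 0.
Single eigenvalue λ = 4 with algebraic multiplicity 2.
Eigenvector v = (-1,0); generalized eigenvector w with (A-λI)w=v is (-2,1).
General solution: e^(4t)[C_1·v + C_2·(t·v + w)].

u(t) = -C_1e^(4t) - C_2te^(4t) - 2C_2e^(4t), v(t) = C_2e^(4t)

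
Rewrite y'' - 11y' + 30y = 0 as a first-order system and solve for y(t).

Let x_1 = y, x_2 = y'. Then x_1' = x_2 and x_2' = -30x_1 + 11x_2.
A = [[0,1],[-30,11]]; det(A-λI) = λ^2 - 11λ + 30.
Eigenvalues λ = 6, 5 with eigenvectors (1,6), (1,5).

y(t) = K_1e^(6t) + K_2e^(5t)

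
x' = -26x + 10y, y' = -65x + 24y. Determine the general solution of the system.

Coefficient matrix A = [[-26, 10], [-65, 24]].
Characteristic polynomial det(A - λI) = λ^2 + 2λ + 26 = 0.
Eigenvalues λ = -1 ± 5i (complex conjugate pair).
For λ=-1+5i: an eigenvector is (-1,-3) - i(-1,-2) = (-1 + i, -3 + 2i).
A real fundamental pair from Re and Im of e^((-1+5i)t)v: X_1 = e^(-t)(cos(5t)·(-1,-3) + sin(5t)·(-1,-2)), X_2 = e^(-t)(sin(5t)·(-1,-3) - cos(5t)·(-1,-2)).
General solution: c_1X_1 + c_2X_2.

x(t) = -c_1e^(-t)sin(5t) - c_1e^(-t)cos(5t) - c_2e^(-t)sin(5t) + c_2e^(-t)cos(5t), y(t) = -2c_1e^(-t)sin(5t) - 3c_1e^(-t)cos(5t) - 3c_2e^(-t)sin(5t) + 2c_2e^(-t)cos(5t)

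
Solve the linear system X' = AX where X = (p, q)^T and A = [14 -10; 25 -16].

p(t) = C_1e^(-t)sin(5t) - C_1e^(-t)cos(5t) - C_2e^(-t)sin(5t) - C_2e^(-t)cos(5t), q(t) = C_1e^(-t)sin(5t) - 2C_1e^(-t)cos(5t) - 2C_2e^(-t)sin(5t) - C_2e^(-t)cos(5t)

Coefficient matrix A = [[14, -10], [25, -16]].
Characteristic polynomial det(A - λI) = λ^2 + 2λ + 26 = 0.
Eigenvalues λ = -1 ± 5i (complex conjugate pair).
For λ=-1+5i: an eigenvector is (-1,-2) - i(1,1) = (-1 - i, -2 - i).
A real fundamental pair from Re and Im of e^((-1+5i)t)v: X_1 = e^(-t)(cos(5t)·(-1,-2) + sin(5t)·(1,1)), X_2 = e^(-t)(sin(5t)·(-1,-2) - cos(5t)·(1,1)).
General solution: C_1X_1 + C_2X_2.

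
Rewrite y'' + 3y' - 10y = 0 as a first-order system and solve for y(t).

Let x_1 = y, x_2 = y'. Then x_1' = x_2 and x_2' = 10x_1 - 3x_2.
A = [[0,1],[10,-3]]; det(A-λI) = λ^2 + 3λ - 10.
Eigenvalues λ = -5, 2 with eigenvectors (1,-5), (1,2).

y(t) = c_1e^(-5t) + c_2e^(2t)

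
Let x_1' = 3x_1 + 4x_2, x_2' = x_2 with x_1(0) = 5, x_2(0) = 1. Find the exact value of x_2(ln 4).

4

A = [[3,4],[0,1]]; eigenvalues λ = 1, 3.
Eigenvectors: (-2,1) for λ=1, (-1,0) for λ=3.
From the initial condition, c_1 = 1, c_2 = -7.
x_2(ln 4) = (1)(4^1)(1) + (-7)(4^3)(0) = 4.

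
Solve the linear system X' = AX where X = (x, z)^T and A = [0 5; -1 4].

x(t) = -2C_1e^(2t)sin(t) + C_1e^(2t)cos(t) + C_2e^(2t)sin(t) + 2C_2e^(2t)cos(t), z(t) = -C_1e^(2t)sin(t) + C_2e^(2t)cos(t)

Coefficient matrix A = [[0, 5], [-1, 4]].
Characteristic polynomial det(A - λI) = λ^2 - 4λ + 5 = 0.
Eigenvalues λ = 2 ± i (complex conjugate pair).
For λ=2+i: an eigenvector is (1,0) - i(-2,-1) = (1 + 2i, 0 + i).
A real fundamental pair from Re and Im of e^((2+i)t)v: X_1 = e^(2t)(cos(t)·(1,0) + sin(t)·(-2,-1)), X_2 = e^(2t)(sin(t)·(1,0) - cos(t)·(-2,-1)).
General solution: C_1X_1 + C_2X_2.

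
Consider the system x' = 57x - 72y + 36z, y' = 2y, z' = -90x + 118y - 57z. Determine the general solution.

Coefficient matrix A = [[57, -72, 36], [0, 2, 0], [-90, 118, -57]].
det(A - λI) = 0 gives eigenvalues λ = -3, 2, 3.
For λ=-3: eigenvector (3,0,-5).
For λ=2: eigenvector (0,1,2).
For λ=3: eigenvector (2,0,-3).
General solution: c_1e^(-3t)(3,0,-5) + c_2e^(2t)(0,1,2) + c_3e^(3t)(2,0,-3).

x(t) = 3c_1e^(-3t) + 2c_3e^(3t), y(t) = c_2e^(2t), z(t) = -5c_1e^(-3t) + 2c_2e^(2t) - 3c_3e^(3t)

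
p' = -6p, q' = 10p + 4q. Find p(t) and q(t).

p(t) = -K_1e^(-6t), q(t) = K_1e^(-6t) + K_2e^(4t)

Coefficient matrix A = [[-6, 0], [10, 4]].
Characteristic polynomial det(A - λI) = λ^2 + 2λ - 24 = 0.
Eigenvalues λ = -6, 4.
For λ=-6: (A-λI) row 2 is [10, 10], so an eigenvector is (-1, 1).
For λ=4: (A-λI) row 1 is [-10, 0], so an eigenvector is (0, 1).
General solution: K_1e^(-6t)(-1,1) + K_2e^(4t)(0,1).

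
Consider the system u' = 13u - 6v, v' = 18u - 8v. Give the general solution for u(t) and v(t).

u(t) = c_1e^(t) - 2c_2e^(4t), v(t) = 2c_1e^(t) - 3c_2e^(4t)

Coefficient matrix A = [[13, -6], [18, -8]].
Characteristic polynomial det(A - λI) = λ^2 - 5λ + 4 = 0.
Eigenvalues λ = 1, 4.
For λ=1: (A-λI) row 1 is [12, -6], so an eigenvector is (1, 2).
For λ=4: (A-λI) row 1 is [9, -6], so an eigenvector is (-2, -3).
General solution: c_1e^(t)(1,2) + c_2e^(4t)(-2,-3).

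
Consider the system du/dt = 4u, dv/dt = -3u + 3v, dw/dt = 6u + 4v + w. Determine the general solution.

u(t) = C_1e^(4t), v(t) = -3C_1e^(4t) + C_3e^(3t), w(t) = -2C_1e^(4t) + C_2e^(t) + 2C_3e^(3t)

Coefficient matrix A = [[4, 0, 0], [-3, 3, 0], [6, 4, 1]].
det(A - λI) = 0 gives eigenvalues λ = 4, 1, 3.
For λ=4: eigenvector (1,-3,-2).
For λ=1: eigenvector (0,0,1).
For λ=3: eigenvector (0,1,2).
General solution: C_1e^(4t)(1,-3,-2) + C_2e^(t)(0,0,1) + C_3e^(3t)(0,1,2).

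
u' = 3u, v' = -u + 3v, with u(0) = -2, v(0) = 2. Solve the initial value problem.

Coefficient matrix A = [[3, 0], [-1, 3]].
Characteristic polynomial det(A - λI) = λ^2 - 6λ + 9 = 0.
Single eigenvalue λ = 3 with algebraic multiplicity 2.
Eigenvector v = (0,1); generalized eigenvector w with (A-λI)w=v is (-1,-3).
General solution: e^(3t)[C_1·v + C_2·(t·v + w)].
Applying u(0)=-2, v(0)=2 gives C_1=8, C_2=2.

u(t) = -2e^(3t), v(t) = 2te^(3t) + 2e^(3t)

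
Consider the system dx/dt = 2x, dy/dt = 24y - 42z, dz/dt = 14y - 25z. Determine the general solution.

x(t) = c_2e^(2t), y(t) = -3c_1e^(-4t) + 2c_3e^(3t), z(t) = -2c_1e^(-4t) + c_3e^(3t)

Coefficient matrix A = [[2, 0, 0], [0, 24, -42], [0, 14, -25]].
det(A - λI) = 0 gives eigenvalues λ = -4, 2, 3.
For λ=-4: eigenvector (0,-3,-2).
For λ=2: eigenvector (1,0,0).
For λ=3: eigenvector (0,2,1).
General solution: c_1e^(-4t)(0,-3,-2) + c_2e^(2t)(1,0,0) + c_3e^(3t)(0,2,1).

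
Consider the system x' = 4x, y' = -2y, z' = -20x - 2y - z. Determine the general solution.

x(t) = c_1e^(4t), y(t) = c_3e^(-2t), z(t) = -4c_1e^(4t) + c_2e^(-t) + 2c_3e^(-2t)

Coefficient matrix A = [[4, 0, 0], [0, -2, 0], [-20, -2, -1]].
det(A - λI) = 0 gives eigenvalues λ = 4, -1, -2.
For λ=4: eigenvector (1,0,-4).
For λ=-1: eigenvector (0,0,1).
For λ=-2: eigenvector (0,1,2).
General solution: c_1e^(4t)(1,0,-4) + c_2e^(-t)(0,0,1) + c_3e^(-2t)(0,1,2).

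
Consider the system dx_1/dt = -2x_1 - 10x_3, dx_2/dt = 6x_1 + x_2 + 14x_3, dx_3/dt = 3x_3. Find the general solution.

Coefficient matrix A = [[-2, 0, -10], [6, 1, 14], [0, 0, 3]].
det(A - λI) = 0 gives eigenvalues λ = -2, 1, 3.
For λ=-2: eigenvector (1,-2,0).
For λ=1: eigenvector (0,1,0).
For λ=3: eigenvector (-2,1,1).
General solution: c_1e^(-2t)(1,-2,0) + c_2e^(t)(0,1,0) + c_3e^(3t)(-2,1,1).

x_1(t) = c_1e^(-2t) - 2c_3e^(3t), x_2(t) = -2c_1e^(-2t) + c_2e^(t) + c_3e^(3t), x_3(t) = c_3e^(3t)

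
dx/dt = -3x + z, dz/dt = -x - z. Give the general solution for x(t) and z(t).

x(t) = C_1e^(-2t) + C_2te^(-2t) + 2C_2e^(-2t), z(t) = C_1e^(-2t) + C_2te^(-2t) + 3C_2e^(-2t)

Coefficient matrix A = [[-3, 1], [-1, -1]].
Characteristic polynomial det(A - λI) = λ^2 + 4λ + 4 = 0.
Single eigenvalue λ = -2 with algebraic multiplicity 2.
Eigenvector v = (1,1); generalized eigenvector w with (A-λI)w=v is (2,3).
General solution: e^(-2t)[C_1·v + C_2·(t·v + w)].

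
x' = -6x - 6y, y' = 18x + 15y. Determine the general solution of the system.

x(t) = 2C_1e^(3t) - C_2e^(6t), y(t) = -3C_1e^(3t) + 2C_2e^(6t)

Coefficient matrix A = [[-6, -6], [18, 15]].
Characteristic polynomial det(A - λI) = λ^2 - 9λ + 18 = 0.
Eigenvalues λ = 3, 6.
For λ=3: (A-λI) row 1 is [-9, -6], so an eigenvector is (2, -3).
For λ=6: (A-λI) row 1 is [-12, -6], so an eigenvector is (-1, 2).
General solution: C_1e^(3t)(2,-3) + C_2e^(6t)(-1,2).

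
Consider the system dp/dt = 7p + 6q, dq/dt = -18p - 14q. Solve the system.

Coefficient matrix A = [[7, 6], [-18, -14]].
Characteristic polynomial det(A - λI) = λ^2 + 7λ + 10 = 0.
Eigenvalues λ = -2, -5.
For λ=-2: (A-λI) row 1 is [9, 6], so an eigenvector is (-2, 3).
For λ=-5: (A-λI) row 1 is [12, 6], so an eigenvector is (-1, 2).
General solution: K_1e^(-2t)(-2,3) + K_2e^(-5t)(-1,2).

p(t) = -2K_1e^(-2t) - K_2e^(-5t), q(t) = 3K_1e^(-2t) + 2K_2e^(-5t)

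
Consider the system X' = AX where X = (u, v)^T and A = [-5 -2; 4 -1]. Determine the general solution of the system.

u(t) = K_1e^(-3t)cos(2t) + K_2e^(-3t)sin(2t), v(t) = K_1e^(-3t)sin(2t) - K_1e^(-3t)cos(2t) - K_2e^(-3t)sin(2t) - K_2e^(-3t)cos(2t)

Coefficient matrix A = [[-5, -2], [4, -1]].
Characteristic polynomial det(A - λI) = λ^2 + 6λ + 13 = 0.
Eigenvalues λ = -3 ± 2i (complex conjugate pair).
For λ=-3+2i: an eigenvector is (1,-1) - i(0,1) = (1, -1 - i).
A real fundamental pair from Re and Im of e^((-3+2i)t)v: X_1 = e^(-3t)(cos(2t)·(1,-1) + sin(2t)·(0,1)), X_2 = e^(-3t)(sin(2t)·(1,-1) - cos(2t)·(0,1)).
General solution: K_1X_1 + K_2X_2.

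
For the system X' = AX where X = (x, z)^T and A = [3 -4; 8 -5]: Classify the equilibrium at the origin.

stable spiral

A = [[3,-4],[8,-5]]; det(A-λI) = λ^2 + 2λ + 17.
λ = -1 ± 4i: negative real part.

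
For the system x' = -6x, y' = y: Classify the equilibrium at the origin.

saddle

A = [[-6,0],[0,1]]; det(A-λI) = λ^2 + 5λ - 6.
λ = 1, -6: opposite signs.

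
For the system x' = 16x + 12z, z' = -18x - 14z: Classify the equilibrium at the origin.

A = [[16,12],[-18,-14]]; det(A-λI) = λ^2 - 2λ - 8.
λ = 4, -2: opposite signs.

saddle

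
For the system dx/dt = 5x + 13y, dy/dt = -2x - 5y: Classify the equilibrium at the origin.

A = [[5,13],[-2,-5]]; det(A-λI) = λ^2 + 1.
λ = 0 ± i: zero real part.

center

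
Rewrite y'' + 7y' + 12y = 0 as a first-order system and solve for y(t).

y(t) = K_1e^(-3t) + K_2e^(-4t)

Let x_1 = y, x_2 = y'. Then x_1' = x_2 and x_2' = -12x_1 - 7x_2.
A = [[0,1],[-12,-7]]; det(A-λI) = λ^2 + 7λ + 12.
Eigenvalues λ = -3, -4 with eigenvectors (1,-3), (1,-4).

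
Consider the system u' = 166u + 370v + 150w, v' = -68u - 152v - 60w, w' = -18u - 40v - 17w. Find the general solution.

u(t) = -15K_1e^(-2t) - 17K_2e^(-4t) - 10K_3e^(3t), v(t) = 6K_1e^(-2t) + 7K_2e^(-4t) + 4K_3e^(3t), w(t) = 2K_1e^(-2t) + 2K_2e^(-4t) + K_3e^(3t)

Coefficient matrix A = [[166, 370, 150], [-68, -152, -60], [-18, -40, -17]].
det(A - λI) = 0 gives eigenvalues λ = -2, -4, 3.
For λ=-2: eigenvector (-15,6,2).
For λ=-4: eigenvector (-17,7,2).
For λ=3: eigenvector (-10,4,1).
General solution: K_1e^(-2t)(-15,6,2) + K_2e^(-4t)(-17,7,2) + K_3e^(3t)(-10,4,1).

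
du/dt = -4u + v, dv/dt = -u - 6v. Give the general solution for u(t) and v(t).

u(t) = K_1e^(-5t) + K_2te^(-5t) + 2K_2e^(-5t), v(t) = -K_1e^(-5t) - K_2te^(-5t) - K_2e^(-5t)

Coefficient matrix A = [[-4, 1], [-1, -6]].
Characteristic polynomial det(A - λI) = λ^2 + 10λ + 25 = 0.
Single eigenvalue λ = -5 with algebraic multiplicity 2.
Eigenvector v = (1,-1); generalized eigenvector w with (A-λI)w=v is (2,-1).
General solution: e^(-5t)[K_1·v + K_2·(t·v + w)].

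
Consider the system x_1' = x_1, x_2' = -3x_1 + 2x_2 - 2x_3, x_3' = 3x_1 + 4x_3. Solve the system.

Coefficient matrix A = [[1, 0, 0], [-3, 2, -2], [3, 0, 4]].
det(A - λI) = 0 gives eigenvalues λ = 1, 4, 2.
For λ=1: eigenvector (1,1,-1).
For λ=4: eigenvector (0,-1,1).
For λ=2: eigenvector (0,1,0).
General solution: K_1e^(t)(1,1,-1) + K_2e^(4t)(0,-1,1) + K_3e^(2t)(0,1,0).

x_1(t) = K_1e^(t), x_2(t) = K_1e^(t) - K_2e^(4t) + K_3e^(2t), x_3(t) = -K_1e^(t) + K_2e^(4t)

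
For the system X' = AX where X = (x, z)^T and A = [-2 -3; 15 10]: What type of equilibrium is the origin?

A = [[-2,-3],[15,10]]; det(A-λI) = λ^2 - 8λ + 25.
λ = 4 ± 3i: positive real part.

unstable spiral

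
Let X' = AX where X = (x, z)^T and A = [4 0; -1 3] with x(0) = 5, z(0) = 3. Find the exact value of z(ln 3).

-189

A = [[4,0],[-1,3]]; eigenvalues λ = 3, 4.
Eigenvectors: (0,1) for λ=3, (1,-1) for λ=4.
From the initial condition, c_1 = 8, c_2 = 5.
z(ln 3) = (8)(3^3)(1) + (5)(3^4)(-1) = -189.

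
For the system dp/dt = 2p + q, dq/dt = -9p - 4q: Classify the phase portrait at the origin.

stable improper node

A = [[2,1],[-9,-4]]; det(A-λI) = λ^2 + 2λ + 1.
repeated λ = -1 with a single eigenvector.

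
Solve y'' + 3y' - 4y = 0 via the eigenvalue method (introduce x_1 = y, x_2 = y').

Let x_1 = y, x_2 = y'. Then x_1' = x_2 and x_2' = 4x_1 - 3x_2.
A = [[0,1],[4,-3]]; det(A-λI) = λ^2 + 3λ - 4.
Eigenvalues λ = 1, -4 with eigenvectors (1,1), (1,-4).

y(t) = C_1e^(t) + C_2e^(-4t)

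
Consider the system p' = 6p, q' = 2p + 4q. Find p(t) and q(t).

Coefficient matrix A = [[6, 0], [2, 4]].
Characteristic polynomial det(A - λI) = λ^2 - 10λ + 24 = 0.
Eigenvalues λ = 4, 6.
For λ=4: (A-λI) row 1 is [2, 0], so an eigenvector is (0, -1).
For λ=6: (A-λI) row 2 is [2, -2], so an eigenvector is (1, 1).
General solution: K_1e^(4t)(0,-1) + K_2e^(6t)(1,1).

p(t) = K_2e^(6t), q(t) = -K_1e^(4t) + K_2e^(6t)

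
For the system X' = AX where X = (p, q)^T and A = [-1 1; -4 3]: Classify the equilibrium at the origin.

unstable improper node

A = [[-1,1],[-4,3]]; det(A-λI) = λ^2 - 2λ + 1.
repeated λ = 1 with a single eigenvector.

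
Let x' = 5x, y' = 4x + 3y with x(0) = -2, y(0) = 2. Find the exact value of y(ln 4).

A = [[5,0],[4,3]]; eigenvalues λ = 5, 3.
Eigenvectors: (1,2) for λ=5, (0,-1) for λ=3.
From the initial condition, c_1 = -2, c_2 = -6.
y(ln 4) = (-2)(4^5)(2) + (-6)(4^3)(-1) = -3712.

-3712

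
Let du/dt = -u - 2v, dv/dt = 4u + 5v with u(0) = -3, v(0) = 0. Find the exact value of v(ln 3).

-144

A = [[-1,-2],[4,5]]; eigenvalues λ = 1, 3.
Eigenvectors: (-1,1) for λ=1, (-1,2) for λ=3.
From the initial condition, c_1 = 6, c_2 = -3.
v(ln 3) = (6)(3^1)(1) + (-3)(3^3)(2) = -144.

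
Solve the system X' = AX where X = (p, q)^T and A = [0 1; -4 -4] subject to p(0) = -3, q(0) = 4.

Coefficient matrix A = [[0, 1], [-4, -4]].
Characteristic polynomial det(A - λI) = λ^2 + 4λ + 4 = 0.
Single eigenvalue λ = -2 with algebraic multiplicity 2.
Eigenvector v = (1,-2); generalized eigenvector w with (A-λI)w=v is (2,-3).
General solution: e^(-2t)[C_1·v + C_2·(t·v + w)].
Applying p(0)=-3, q(0)=4 gives C_1=1, C_2=-2.

p(t) = -2te^(-2t) - 3e^(-2t), q(t) = 4te^(-2t) + 4e^(-2t)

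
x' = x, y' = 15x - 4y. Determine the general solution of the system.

x(t) = -C_1e^(t), y(t) = -3C_1e^(t) - C_2e^(-4t)

Coefficient matrix A = [[1, 0], [15, -4]].
Characteristic polynomial det(A - λI) = λ^2 + 3λ - 4 = 0.
Eigenvalues λ = 1, -4.
For λ=1: (A-λI) row 2 is [15, -5], so an eigenvector is (-1, -3).
For λ=-4: (A-λI) row 1 is [5, 0], so an eigenvector is (0, -1).
General solution: C_1e^(t)(-1,-3) + C_2e^(-4t)(0,-1).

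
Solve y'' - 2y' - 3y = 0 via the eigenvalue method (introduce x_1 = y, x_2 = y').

Let x_1 = y, x_2 = y'. Then x_1' = x_2 and x_2' = 3x_1 + 2x_2.
A = [[0,1],[3,2]]; det(A-λI) = λ^2 - 2λ - 3.
Eigenvalues λ = 3, -1 with eigenvectors (1,3), (1,-1).

y(t) = C_1e^(3t) + C_2e^(-t)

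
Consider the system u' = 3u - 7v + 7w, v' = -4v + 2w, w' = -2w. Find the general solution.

Coefficient matrix A = [[3, -7, 7], [0, -4, 2], [0, 0, -2]].
det(A - λI) = 0 gives eigenvalues λ = -4, 3, -2.
For λ=-4: eigenvector (1,1,0).
For λ=3: eigenvector (1,0,0).
For λ=-2: eigenvector (0,1,1).
General solution: C_1e^(-4t)(1,1,0) + C_2e^(3t)(1,0,0) + C_3e^(-2t)(0,1,1).

u(t) = C_1e^(-4t) + C_2e^(3t), v(t) = C_1e^(-4t) + C_3e^(-2t), w(t) = C_3e^(-2t)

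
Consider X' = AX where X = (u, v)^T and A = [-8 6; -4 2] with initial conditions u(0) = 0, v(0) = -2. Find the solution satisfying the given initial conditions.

u(t) = -6e^(-2t) + 6e^(-4t), v(t) = -6e^(-2t) + 4e^(-4t)

Coefficient matrix A = [[-8, 6], [-4, 2]].
Characteristic polynomial det(A - λI) = λ^2 + 6λ + 8 = 0.
Eigenvalues λ = -2, -4.
For λ=-2: (A-λI) row 1 is [-6, 6], so an eigenvector is (1, 1).
For λ=-4: (A-λI) row 1 is [-4, 6], so an eigenvector is (-3, -2).
General solution: c_1e^(-2t)(1,1) + c_2e^(-4t)(-3,-2).
Applying u(0)=0, v(0)=-2 gives c_1=-6, c_2=-2.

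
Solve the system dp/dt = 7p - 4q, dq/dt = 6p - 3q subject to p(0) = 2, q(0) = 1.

Coefficient matrix A = [[7, -4], [6, -3]].
Characteristic polynomial det(A - λI) = λ^2 - 4λ + 3 = 0.
Eigenvalues λ = 3, 1.
For λ=3: (A-λI) row 1 is [4, -4], so an eigenvector is (-1, -1).
For λ=1: (A-λI) row 1 is [6, -4], so an eigenvector is (2, 3).
General solution: C_1e^(3t)(-1,-1) + C_2e^(t)(2,3).
Applying p(0)=2, q(0)=1 gives C_1=-4, C_2=-1.

p(t) = 4e^(3t) - 2e^(t), q(t) = 4e^(3t) - 3e^(t)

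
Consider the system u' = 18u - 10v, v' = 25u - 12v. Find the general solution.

u(t) = -K_1e^(3t)sin(5t) + K_1e^(3t)cos(5t) + K_2e^(3t)sin(5t) + K_2e^(3t)cos(5t), v(t) = -K_1e^(3t)sin(5t) + 2K_1e^(3t)cos(5t) + 2K_2e^(3t)sin(5t) + K_2e^(3t)cos(5t)

Coefficient matrix A = [[18, -10], [25, -12]].
Characteristic polynomial det(A - λI) = λ^2 - 6λ + 34 = 0.
Eigenvalues λ = 3 ± 5i (complex conjugate pair).
For λ=3+5i: an eigenvector is (1,2) - i(-1,-1) = (1 + i, 2 + i).
A real fundamental pair from Re and Im of e^((3+5i)t)v: X_1 = e^(3t)(cos(5t)·(1,2) + sin(5t)·(-1,-1)), X_2 = e^(3t)(sin(5t)·(1,2) - cos(5t)·(-1,-1)).
General solution: K_1X_1 + K_2X_2.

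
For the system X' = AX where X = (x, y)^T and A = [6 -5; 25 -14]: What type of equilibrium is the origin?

A = [[6,-5],[25,-14]]; det(A-λI) = λ^2 + 8λ + 41.
λ = -4 ± 5i: negative real part.

stable spiral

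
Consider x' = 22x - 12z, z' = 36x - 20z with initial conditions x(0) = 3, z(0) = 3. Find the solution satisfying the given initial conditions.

Coefficient matrix A = [[22, -12], [36, -20]].
Characteristic polynomial det(A - λI) = λ^2 - 2λ - 8 = 0.
Eigenvalues λ = 4, -2.
For λ=4: (A-λI) row 1 is [18, -12], so an eigenvector is (-2, -3).
For λ=-2: (A-λI) row 1 is [24, -12], so an eigenvector is (1, 2).
General solution: c_1e^(4t)(-2,-3) + c_2e^(-2t)(1,2).
Applying x(0)=3, z(0)=3 gives c_1=-3, c_2=-3.

x(t) = 6e^(4t) - 3e^(-2t), z(t) = 9e^(4t) - 6e^(-2t)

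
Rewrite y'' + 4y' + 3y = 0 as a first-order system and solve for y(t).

Let x_1 = y, x_2 = y'. Then x_1' = x_2 and x_2' = -3x_1 - 4x_2.
A = [[0,1],[-3,-4]]; det(A-λI) = λ^2 + 4λ + 3.
Eigenvalues λ = -1, -3 with eigenvectors (1,-1), (1,-3).

y(t) = c_1e^(-t) + c_2e^(-3t)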